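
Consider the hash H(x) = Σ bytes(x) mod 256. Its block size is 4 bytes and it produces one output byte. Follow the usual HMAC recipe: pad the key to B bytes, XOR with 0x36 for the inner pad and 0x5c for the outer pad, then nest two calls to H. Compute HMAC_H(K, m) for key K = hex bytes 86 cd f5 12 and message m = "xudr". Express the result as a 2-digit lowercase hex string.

b7

Key hex bytes 86 cd f5 12 is exactly B = 4 bytes: K' = 86 cd f5 12.
K' ⊕ ipad = b0 fb c3 24.  K' ⊕ opad = da 91 a9 4e.
Inner input = (K'⊕ipad) ∥ m = b0 fb c3 24 ∥ 78 75 64 72.
Inner hash: sum = 176+251+195+36+120+117+100+114 = 1109; mod 256 = 85 → 55.
Outer input = (K'⊕opad) ∥ inner = da 91 a9 4e ∥ 55.
Outer hash (tag): sum = 218+145+169+78+85 = 695; mod 256 = 183 → b7.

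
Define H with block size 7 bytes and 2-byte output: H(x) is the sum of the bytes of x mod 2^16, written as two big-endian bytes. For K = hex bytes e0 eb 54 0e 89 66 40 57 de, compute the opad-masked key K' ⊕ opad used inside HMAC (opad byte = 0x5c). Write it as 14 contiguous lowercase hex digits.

58cd5c5c5c5c5c

Key hex bytes e0 eb 54 0e 89 66 40 57 de is 9 bytes > B = 7, so hash it first: H(key) = 04 91, then zero-pad to 7 bytes: K' = 04 91 00 00 00 00 00.
XOR each byte with 0x5c: 04⊕5c=58, 91⊕5c=cd, 00⊕5c=5c, 00⊕5c=5c, 00⊕5c=5c, 00⊕5c=5c, 00⊕5c=5c.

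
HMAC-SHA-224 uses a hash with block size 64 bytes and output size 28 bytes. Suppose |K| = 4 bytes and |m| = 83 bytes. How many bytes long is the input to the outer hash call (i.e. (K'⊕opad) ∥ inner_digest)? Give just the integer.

92

Key is 4 ≤ 64 bytes, zero-padded: |K'| = 64.
Outer input = (K'⊕opad) ∥ H(inner) → 64 + 28 = 92 bytes.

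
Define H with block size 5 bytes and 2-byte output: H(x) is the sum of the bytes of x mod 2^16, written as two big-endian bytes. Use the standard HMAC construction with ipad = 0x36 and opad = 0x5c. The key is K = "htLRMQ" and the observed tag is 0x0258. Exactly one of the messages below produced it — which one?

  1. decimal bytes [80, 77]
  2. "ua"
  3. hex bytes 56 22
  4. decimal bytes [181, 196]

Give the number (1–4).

Key "htLRMQ" = 68 74 4c 52 4d 51 is 6 bytes > B = 5, so hash it first: H(key) = 02 18, then zero-pad to 5 bytes: K' = 02 18 00 00 00.
K' ⊕ ipad = 34 2e 36 36 36; K' ⊕ opad = 5e 44 5c 5c 5c.
m1: inner = H(34 2e 36 36 36 50 4d) = 01 a1; tag = H(5e 44 5c 5c 5c 01 a1) = 0258 ← matches
m2: inner = H(34 2e 36 36 36 75 61) = 01 da; tag = H(5e 44 5c 5c 5c 01 da) = 0291
m3: inner = H(34 2e 36 36 36 56 22) = 01 7c; tag = H(5e 44 5c 5c 5c 01 7c) = 0233
m4: inner = H(34 2e 36 36 36 b5 c4) = 02 7d; tag = H(5e 44 5c 5c 5c 02 7d) = 0235

1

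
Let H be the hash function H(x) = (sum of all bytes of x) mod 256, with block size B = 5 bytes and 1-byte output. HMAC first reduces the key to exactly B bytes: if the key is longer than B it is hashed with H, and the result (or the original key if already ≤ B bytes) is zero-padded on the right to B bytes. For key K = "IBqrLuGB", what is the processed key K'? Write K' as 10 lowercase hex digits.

|K| = 8 > B = 5, so first hash the key.
H(K): sum = 73+66+113+114+76+117+71+66 = 696; mod 256 = 184 → b8.
Zero-pad H(K) = b8 to 5 bytes: K' = b8 00 00 00 00.

b800000000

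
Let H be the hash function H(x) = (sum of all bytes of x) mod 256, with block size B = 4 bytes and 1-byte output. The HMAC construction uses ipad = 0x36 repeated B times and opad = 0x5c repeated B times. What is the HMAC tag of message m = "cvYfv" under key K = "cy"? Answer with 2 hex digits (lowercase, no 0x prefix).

Key "cy" = 63 79 is 2 bytes ≤ B = 4; zero-pad to 4 bytes: K' = 63 79 00 00.
K' ⊕ ipad = 55 4f 36 36.  K' ⊕ opad = 3f 25 5c 5c.
Inner input = (K'⊕ipad) ∥ m = 55 4f 36 36 ∥ 63 76 59 66 76.
Inner hash: sum = 85+79+54+54+99+118+89+102+118 = 798; mod 256 = 30 → 1e.
Outer input = (K'⊕opad) ∥ inner = 3f 25 5c 5c ∥ 1e.
Outer hash (tag): sum = 63+37+92+92+30 = 314; mod 256 = 58 → 3a.

3a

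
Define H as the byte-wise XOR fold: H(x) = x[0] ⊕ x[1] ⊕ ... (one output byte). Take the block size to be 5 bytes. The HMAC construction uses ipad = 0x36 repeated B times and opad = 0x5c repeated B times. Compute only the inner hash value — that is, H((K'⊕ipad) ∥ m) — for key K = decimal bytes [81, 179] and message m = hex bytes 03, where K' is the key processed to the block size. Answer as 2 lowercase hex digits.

d7

Key decimal bytes [81, 179] = 51 b3 is 2 bytes ≤ B = 5; zero-pad to 5 bytes: K' = 51 b3 00 00 00.
K' ⊕ ipad = 67 85 36 36 36.
Inner input = 67 85 36 36 36 ∥ 03.
Inner hash: XOR 67⊕85⊕36⊕36⊕36⊕03 = d7.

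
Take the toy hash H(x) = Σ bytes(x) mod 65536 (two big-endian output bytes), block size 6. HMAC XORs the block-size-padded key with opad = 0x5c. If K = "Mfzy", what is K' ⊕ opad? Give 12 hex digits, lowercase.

113a26255c5c

Key "Mfzy" = 4d 66 7a 79 is 4 bytes ≤ B = 6; zero-pad to 6 bytes: K' = 4d 66 7a 79 00 00.
XOR each byte with 0x5c: 4d⊕5c=11, 66⊕5c=3a, 7a⊕5c=26, 79⊕5c=25, 00⊕5c=5c, 00⊕5c=5c.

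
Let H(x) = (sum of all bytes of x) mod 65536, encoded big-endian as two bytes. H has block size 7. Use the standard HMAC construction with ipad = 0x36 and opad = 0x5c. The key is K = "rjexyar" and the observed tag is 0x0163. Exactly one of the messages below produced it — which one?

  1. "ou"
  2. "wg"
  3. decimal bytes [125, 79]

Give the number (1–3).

Key "rjexyar" = 72 6a 65 78 79 61 72 is exactly B = 7 bytes: K' = 72 6a 65 78 79 61 72.
K' ⊕ ipad = 44 5c 53 4e 4f 57 44; K' ⊕ opad = 2e 36 39 24 25 3d 2e.
m1: inner = H(44 5c 53 4e 4f 57 44 6f 75) = 03 0f; tag = H(2e 36 39 24 25 3d 2e 03 0f) = 0163 ← matches
m2: inner = H(44 5c 53 4e 4f 57 44 77 67) = 03 09; tag = H(2e 36 39 24 25 3d 2e 03 09) = 015d
m3: inner = H(44 5c 53 4e 4f 57 44 7d 4f) = 02 f7; tag = H(2e 36 39 24 25 3d 2e 02 f7) = 024a

1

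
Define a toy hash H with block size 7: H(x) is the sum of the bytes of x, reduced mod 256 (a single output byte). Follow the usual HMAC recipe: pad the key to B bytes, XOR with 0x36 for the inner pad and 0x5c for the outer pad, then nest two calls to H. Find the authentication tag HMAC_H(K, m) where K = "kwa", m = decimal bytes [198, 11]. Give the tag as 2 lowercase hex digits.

ad

Key "kwa" = 6b 77 61 is 3 bytes ≤ B = 7; zero-pad to 7 bytes: K' = 6b 77 61 00 00 00 00.
K' ⊕ ipad = 5d 41 57 36 36 36 36.  K' ⊕ opad = 37 2b 3d 5c 5c 5c 5c.
Inner input = (K'⊕ipad) ∥ m = 5d 41 57 36 36 36 36 ∥ c6 0b.
Inner hash: sum = 93+65+87+54+54+54+54+198+11 = 670; mod 256 = 158 → 9e.
Outer input = (K'⊕opad) ∥ inner = 37 2b 3d 5c 5c 5c 5c ∥ 9e.
Outer hash (tag): sum = 55+43+61+92+92+92+92+158 = 685; mod 256 = 173 → ad.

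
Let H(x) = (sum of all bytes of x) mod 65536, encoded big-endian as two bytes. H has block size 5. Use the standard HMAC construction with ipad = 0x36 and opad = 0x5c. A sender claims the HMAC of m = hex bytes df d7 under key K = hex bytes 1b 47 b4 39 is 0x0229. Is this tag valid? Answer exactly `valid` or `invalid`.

Key hex bytes 1b 47 b4 39 is 4 bytes ≤ B = 5; zero-pad to 5 bytes: K' = 1b 47 b4 39 00.
K' ⊕ ipad = 2d 71 82 0f 36; K' ⊕ opad = 47 1b e8 65 5c.
Inner hash: sum = 45+113+130+15+54+223+215 = 795 → 03 1b.
Outer hash (recomputed tag): sum = 71+27+232+101+92+3+27 = 553 → 02 29.
Recomputed tag = 0229; claimed = 0229 → match.

valid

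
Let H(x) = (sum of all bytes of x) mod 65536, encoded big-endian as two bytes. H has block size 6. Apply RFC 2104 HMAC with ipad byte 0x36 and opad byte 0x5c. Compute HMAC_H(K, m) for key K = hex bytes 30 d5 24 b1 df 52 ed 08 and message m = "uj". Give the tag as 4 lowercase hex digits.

0245

Key hex bytes 30 d5 24 b1 df 52 ed 08 is 8 bytes > B = 6, so hash it first: H(key) = 04 00, then zero-pad to 6 bytes: K' = 04 00 00 00 00 00.
K' ⊕ ipad = 32 36 36 36 36 36.  K' ⊕ opad = 58 5c 5c 5c 5c 5c.
Inner input = (K'⊕ipad) ∥ m = 32 36 36 36 36 36 ∥ 75 6a.
Inner hash: sum = 50+54+54+54+54+54+117+106 = 543 → 02 1f.
Outer input = (K'⊕opad) ∥ inner = 58 5c 5c 5c 5c 5c ∥ 02 1f.
Outer hash (tag): sum = 88+92+92+92+92+92+2+31 = 581 → 02 45.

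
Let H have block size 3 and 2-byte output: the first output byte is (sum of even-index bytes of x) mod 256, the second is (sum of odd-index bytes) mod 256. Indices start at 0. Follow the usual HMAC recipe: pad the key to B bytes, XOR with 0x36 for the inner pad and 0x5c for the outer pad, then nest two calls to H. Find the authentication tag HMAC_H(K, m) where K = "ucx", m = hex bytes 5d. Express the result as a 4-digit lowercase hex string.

Key "ucx" = 75 63 78 is exactly B = 3 bytes: K' = 75 63 78.
K' ⊕ ipad = 43 55 4e.  K' ⊕ opad = 29 3f 24.
Inner input = (K'⊕ipad) ∥ m = 43 55 4e ∥ 5d.
Inner hash: even-index sum = 145 mod 256 = 145; odd-index sum = 178 mod 256 = 178 → 91 b2.
Outer input = (K'⊕opad) ∥ inner = 29 3f 24 ∥ 91 b2.
Outer hash (tag): even-index sum = 255 mod 256 = 255; odd-index sum = 208 mod 256 = 208 → ff d0.

ffd0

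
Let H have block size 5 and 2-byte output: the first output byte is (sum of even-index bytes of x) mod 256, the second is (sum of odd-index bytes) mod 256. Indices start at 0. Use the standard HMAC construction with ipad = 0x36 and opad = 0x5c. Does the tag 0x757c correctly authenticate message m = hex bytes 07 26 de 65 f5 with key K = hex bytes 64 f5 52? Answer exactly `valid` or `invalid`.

Key hex bytes 64 f5 52 is 3 bytes ≤ B = 5; zero-pad to 5 bytes: K' = 64 f5 52 00 00.
K' ⊕ ipad = 52 c3 64 36 36; K' ⊕ opad = 38 a9 0e 5c 5c.
Inner hash: even-index sum = 375 mod 256 = 119; odd-index sum = 723 mod 256 = 211 → 77 d3.
Outer hash (recomputed tag): even-index sum = 373 mod 256 = 117; odd-index sum = 380 mod 256 = 124 → 75 7c.
Recomputed tag = 757c; claimed = 757c → match.

valid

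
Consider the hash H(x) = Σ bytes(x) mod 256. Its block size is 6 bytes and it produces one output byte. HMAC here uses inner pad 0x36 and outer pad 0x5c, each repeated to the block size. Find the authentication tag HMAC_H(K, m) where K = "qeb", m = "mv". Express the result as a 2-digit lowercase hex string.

2b

Key "qeb" = 71 65 62 is 3 bytes ≤ B = 6; zero-pad to 6 bytes: K' = 71 65 62 00 00 00.
K' ⊕ ipad = 47 53 54 36 36 36.  K' ⊕ opad = 2d 39 3e 5c 5c 5c.
Inner input = (K'⊕ipad) ∥ m = 47 53 54 36 36 36 ∥ 6d 76.
Inner hash: sum = 71+83+84+54+54+54+109+118 = 627; mod 256 = 115 → 73.
Outer input = (K'⊕opad) ∥ inner = 2d 39 3e 5c 5c 5c ∥ 73.
Outer hash (tag): sum = 45+57+62+92+92+92+115 = 555; mod 256 = 43 → 2b.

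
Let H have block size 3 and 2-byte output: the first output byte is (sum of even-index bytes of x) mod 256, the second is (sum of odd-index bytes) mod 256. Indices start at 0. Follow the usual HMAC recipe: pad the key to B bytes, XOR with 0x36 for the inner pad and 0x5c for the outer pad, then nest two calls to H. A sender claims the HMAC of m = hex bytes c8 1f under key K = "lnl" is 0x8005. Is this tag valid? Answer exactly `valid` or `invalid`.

valid

Key "lnl" = 6c 6e 6c is exactly B = 3 bytes: K' = 6c 6e 6c.
K' ⊕ ipad = 5a 58 5a; K' ⊕ opad = 30 32 30.
Inner hash: even-index sum = 211 mod 256 = 211; odd-index sum = 288 mod 256 = 32 → d3 20.
Outer hash (recomputed tag): even-index sum = 128 mod 256 = 128; odd-index sum = 261 mod 256 = 5 → 80 05.
Recomputed tag = 8005; claimed = 8005 → match.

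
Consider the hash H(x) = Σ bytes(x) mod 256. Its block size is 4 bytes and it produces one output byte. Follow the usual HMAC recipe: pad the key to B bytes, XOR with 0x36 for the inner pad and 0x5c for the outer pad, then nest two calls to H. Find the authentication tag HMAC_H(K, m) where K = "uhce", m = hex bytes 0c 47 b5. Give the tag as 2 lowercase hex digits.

26

Key "uhce" = 75 68 63 65 is exactly B = 4 bytes: K' = 75 68 63 65.
K' ⊕ ipad = 43 5e 55 53.  K' ⊕ opad = 29 34 3f 39.
Inner input = (K'⊕ipad) ∥ m = 43 5e 55 53 ∥ 0c 47 b5.
Inner hash: sum = 67+94+85+83+12+71+181 = 593; mod 256 = 81 → 51.
Outer input = (K'⊕opad) ∥ inner = 29 34 3f 39 ∥ 51.
Outer hash (tag): sum = 41+52+63+57+81 = 294; mod 256 = 38 → 26.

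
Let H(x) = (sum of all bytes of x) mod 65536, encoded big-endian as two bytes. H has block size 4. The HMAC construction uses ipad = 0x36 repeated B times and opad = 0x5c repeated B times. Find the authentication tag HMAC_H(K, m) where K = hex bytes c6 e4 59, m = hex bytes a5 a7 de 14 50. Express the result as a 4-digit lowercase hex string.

02ac

Key hex bytes c6 e4 59 is 3 bytes ≤ B = 4; zero-pad to 4 bytes: K' = c6 e4 59 00.
K' ⊕ ipad = f0 d2 6f 36.  K' ⊕ opad = 9a b8 05 5c.
Inner input = (K'⊕ipad) ∥ m = f0 d2 6f 36 ∥ a5 a7 de 14 50.
Inner hash: sum = 240+210+111+54+165+167+222+20+80 = 1269 → 04 f5.
Outer input = (K'⊕opad) ∥ inner = 9a b8 05 5c ∥ 04 f5.
Outer hash (tag): sum = 154+184+5+92+4+245 = 684 → 02 ac.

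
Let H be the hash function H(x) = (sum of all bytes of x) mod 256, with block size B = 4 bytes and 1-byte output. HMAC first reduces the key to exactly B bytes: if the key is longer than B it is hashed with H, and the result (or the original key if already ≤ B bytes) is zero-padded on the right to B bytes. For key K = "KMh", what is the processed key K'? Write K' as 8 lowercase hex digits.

Key "KMh" = 4b 4d 68 is 3 bytes ≤ B = 4; zero-pad to 4 bytes: K' = 4b 4d 68 00.

4b4d6800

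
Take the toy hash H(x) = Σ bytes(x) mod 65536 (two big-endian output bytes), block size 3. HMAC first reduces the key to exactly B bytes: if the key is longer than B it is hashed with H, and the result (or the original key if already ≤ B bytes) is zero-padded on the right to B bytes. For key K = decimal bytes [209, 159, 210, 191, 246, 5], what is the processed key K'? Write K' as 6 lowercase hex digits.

03fc00

|K| = 6 > B = 3, so first hash the key.
H(K): sum = 209+159+210+191+246+5 = 1020 → 03 fc.
Zero-pad H(K) = 03 fc to 3 bytes: K' = 03 fc 00.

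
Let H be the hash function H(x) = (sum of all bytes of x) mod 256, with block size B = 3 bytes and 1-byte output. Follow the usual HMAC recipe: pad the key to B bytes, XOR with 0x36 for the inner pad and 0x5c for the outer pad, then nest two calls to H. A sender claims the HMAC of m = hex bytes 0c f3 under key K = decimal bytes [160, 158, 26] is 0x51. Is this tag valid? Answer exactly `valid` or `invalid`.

Key decimal bytes [160, 158, 26] = a0 9e 1a is exactly B = 3 bytes: K' = a0 9e 1a.
K' ⊕ ipad = 96 a8 2c; K' ⊕ opad = fc c2 46.
Inner hash: sum = 150+168+44+12+243 = 617; mod 256 = 105 → 69.
Outer hash (recomputed tag): sum = 252+194+70+105 = 621; mod 256 = 109 → 6d.
Recomputed tag = 6d; claimed = 51 → mismatch.

invalid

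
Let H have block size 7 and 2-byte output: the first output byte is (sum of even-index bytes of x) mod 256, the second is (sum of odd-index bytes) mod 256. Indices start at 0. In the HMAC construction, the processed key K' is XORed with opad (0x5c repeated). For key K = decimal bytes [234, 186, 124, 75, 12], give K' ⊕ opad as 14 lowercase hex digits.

b6e62017505c5c

Key decimal bytes [234, 186, 124, 75, 12] = ea ba 7c 4b 0c is 5 bytes ≤ B = 7; zero-pad to 7 bytes: K' = ea ba 7c 4b 0c 00 00.
XOR each byte with 0x5c: ea⊕5c=b6, ba⊕5c=e6, 7c⊕5c=20, 4b⊕5c=17, 0c⊕5c=50, 00⊕5c=5c, 00⊕5c=5c.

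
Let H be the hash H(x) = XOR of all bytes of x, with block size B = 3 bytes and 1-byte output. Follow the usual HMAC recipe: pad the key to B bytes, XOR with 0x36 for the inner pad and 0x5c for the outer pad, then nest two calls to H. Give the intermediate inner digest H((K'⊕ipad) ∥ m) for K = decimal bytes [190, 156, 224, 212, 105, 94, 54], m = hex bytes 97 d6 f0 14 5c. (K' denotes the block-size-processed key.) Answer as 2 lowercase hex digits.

d8

Key decimal bytes [190, 156, 224, 212, 105, 94, 54] = be 9c e0 d4 69 5e 36 is 7 bytes > B = 3, so hash it first: H(key) = 17, then zero-pad to 3 bytes: K' = 17 00 00.
K' ⊕ ipad = 21 36 36.
Inner input = 21 36 36 ∥ 97 d6 f0 14 5c.
Inner hash: XOR 21⊕36⊕36⊕97⊕d6⊕f0⊕14⊕5c = d8.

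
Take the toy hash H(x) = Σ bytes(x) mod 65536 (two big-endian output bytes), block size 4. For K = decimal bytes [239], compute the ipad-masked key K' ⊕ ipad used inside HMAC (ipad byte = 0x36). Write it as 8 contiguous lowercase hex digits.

Key decimal bytes [239] = ef is 1 byte ≤ B = 4; zero-pad to 4 bytes: K' = ef 00 00 00.
XOR each byte with 0x36: ef⊕36=d9, 00⊕36=36, 00⊕36=36, 00⊕36=36.

d9363636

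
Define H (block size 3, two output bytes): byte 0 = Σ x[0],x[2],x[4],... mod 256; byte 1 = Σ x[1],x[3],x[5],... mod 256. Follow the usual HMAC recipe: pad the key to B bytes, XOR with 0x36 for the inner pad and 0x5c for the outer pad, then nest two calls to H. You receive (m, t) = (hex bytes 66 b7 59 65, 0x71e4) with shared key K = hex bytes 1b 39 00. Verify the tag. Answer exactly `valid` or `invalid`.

Key hex bytes 1b 39 00 is exactly B = 3 bytes: K' = 1b 39 00.
K' ⊕ ipad = 2d 0f 36; K' ⊕ opad = 47 65 5c.
Inner hash: even-index sum = 383 mod 256 = 127; odd-index sum = 206 mod 256 = 206 → 7f ce.
Outer hash (recomputed tag): even-index sum = 369 mod 256 = 113; odd-index sum = 228 mod 256 = 228 → 71 e4.
Recomputed tag = 71e4; claimed = 71e4 → match.

valid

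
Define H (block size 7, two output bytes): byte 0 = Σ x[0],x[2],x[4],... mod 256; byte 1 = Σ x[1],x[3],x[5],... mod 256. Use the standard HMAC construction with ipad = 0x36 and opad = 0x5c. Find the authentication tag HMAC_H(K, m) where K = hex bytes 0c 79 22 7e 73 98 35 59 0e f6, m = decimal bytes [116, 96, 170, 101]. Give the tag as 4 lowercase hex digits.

3e73

Key hex bytes 0c 79 22 7e 73 98 35 59 0e f6 is 10 bytes > B = 7, so hash it first: H(key) = e4 de, then zero-pad to 7 bytes: K' = e4 de 00 00 00 00 00.
K' ⊕ ipad = d2 e8 36 36 36 36 36.  K' ⊕ opad = b8 82 5c 5c 5c 5c 5c.
Inner input = (K'⊕ipad) ∥ m = d2 e8 36 36 36 36 36 ∥ 74 60 aa 65.
Inner hash: even-index sum = 569 mod 256 = 57; odd-index sum = 626 mod 256 = 114 → 39 72.
Outer input = (K'⊕opad) ∥ inner = b8 82 5c 5c 5c 5c 5c ∥ 39 72.
Outer hash (tag): even-index sum = 574 mod 256 = 62; odd-index sum = 371 mod 256 = 115 → 3e 73.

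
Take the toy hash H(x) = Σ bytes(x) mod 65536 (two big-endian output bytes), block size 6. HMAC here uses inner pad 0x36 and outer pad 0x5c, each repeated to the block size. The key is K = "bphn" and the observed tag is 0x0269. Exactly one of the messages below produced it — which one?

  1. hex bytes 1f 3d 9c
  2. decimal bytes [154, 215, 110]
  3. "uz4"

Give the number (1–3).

Key "bphn" = 62 70 68 6e is 4 bytes ≤ B = 6; zero-pad to 6 bytes: K' = 62 70 68 6e 00 00.
K' ⊕ ipad = 54 46 5e 58 36 36; K' ⊕ opad = 3e 2c 34 32 5c 5c.
m1: inner = H(54 46 5e 58 36 36 1f 3d 9c) = 02 b4; tag = H(3e 2c 34 32 5c 5c 02 b4) = 023e
m2: inner = H(54 46 5e 58 36 36 9a d7 6e) = 03 9b; tag = H(3e 2c 34 32 5c 5c 03 9b) = 0226
m3: inner = H(54 46 5e 58 36 36 75 7a 34) = 02 df; tag = H(3e 2c 34 32 5c 5c 02 df) = 0269 ← matches

3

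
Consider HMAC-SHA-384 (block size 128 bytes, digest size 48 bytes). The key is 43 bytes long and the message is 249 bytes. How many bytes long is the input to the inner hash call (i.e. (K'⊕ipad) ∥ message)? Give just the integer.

Key is 43 ≤ 128 bytes, zero-padded: |K'| = 128.
Inner input = (K'⊕ipad) ∥ m → 128 + 249 = 377 bytes.

377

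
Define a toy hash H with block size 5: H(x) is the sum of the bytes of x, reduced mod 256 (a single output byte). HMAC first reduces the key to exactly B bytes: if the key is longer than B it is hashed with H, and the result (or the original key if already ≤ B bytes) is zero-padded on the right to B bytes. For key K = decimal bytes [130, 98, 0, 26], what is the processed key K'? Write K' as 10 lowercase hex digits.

Key decimal bytes [130, 98, 0, 26] = 82 62 00 1a is 4 bytes ≤ B = 5; zero-pad to 5 bytes: K' = 82 62 00 1a 00.

8262001a00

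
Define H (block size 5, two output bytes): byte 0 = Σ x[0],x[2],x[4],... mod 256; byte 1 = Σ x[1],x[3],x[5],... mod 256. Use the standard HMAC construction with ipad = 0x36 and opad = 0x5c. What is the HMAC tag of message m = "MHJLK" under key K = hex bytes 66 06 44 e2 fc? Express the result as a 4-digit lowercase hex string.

Key hex bytes 66 06 44 e2 fc is exactly B = 5 bytes: K' = 66 06 44 e2 fc.
K' ⊕ ipad = 50 30 72 d4 ca.  K' ⊕ opad = 3a 5a 18 be a0.
Inner input = (K'⊕ipad) ∥ m = 50 30 72 d4 ca ∥ 4d 48 4a 4c 4b.
Inner hash: even-index sum = 544 mod 256 = 32; odd-index sum = 486 mod 256 = 230 → 20 e6.
Outer input = (K'⊕opad) ∥ inner = 3a 5a 18 be a0 ∥ 20 e6.
Outer hash (tag): even-index sum = 472 mod 256 = 216; odd-index sum = 312 mod 256 = 56 → d8 38.

d838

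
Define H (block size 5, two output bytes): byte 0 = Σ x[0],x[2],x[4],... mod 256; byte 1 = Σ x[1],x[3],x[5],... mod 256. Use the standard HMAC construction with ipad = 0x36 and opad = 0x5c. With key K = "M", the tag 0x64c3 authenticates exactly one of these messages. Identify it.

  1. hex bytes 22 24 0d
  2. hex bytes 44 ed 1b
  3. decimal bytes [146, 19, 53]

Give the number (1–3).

1

Key "M" = 4d is 1 byte ≤ B = 5; zero-pad to 5 bytes: K' = 4d 00 00 00 00.
K' ⊕ ipad = 7b 36 36 36 36; K' ⊕ opad = 11 5c 5c 5c 5c.
m1: inner = H(7b 36 36 36 36 22 24 0d) = 0b 9b; tag = H(11 5c 5c 5c 5c 0b 9b) = 64c3 ← matches
m2: inner = H(7b 36 36 36 36 44 ed 1b) = d4 cb; tag = H(11 5c 5c 5c 5c d4 cb) = 948c
m3: inner = H(7b 36 36 36 36 92 13 35) = fa 33; tag = H(11 5c 5c 5c 5c fa 33) = fcb2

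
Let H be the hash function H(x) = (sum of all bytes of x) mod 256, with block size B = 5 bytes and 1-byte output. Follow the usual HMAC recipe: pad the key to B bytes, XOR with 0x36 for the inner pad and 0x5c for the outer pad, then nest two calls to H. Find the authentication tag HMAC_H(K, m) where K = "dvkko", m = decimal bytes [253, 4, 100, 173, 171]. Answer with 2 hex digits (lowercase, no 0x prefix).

Key "dvkko" = 64 76 6b 6b 6f is exactly B = 5 bytes: K' = 64 76 6b 6b 6f.
K' ⊕ ipad = 52 40 5d 5d 59.  K' ⊕ opad = 38 2a 37 37 33.
Inner input = (K'⊕ipad) ∥ m = 52 40 5d 5d 59 ∥ fd 04 64 ad ab.
Inner hash: sum = 82+64+93+93+89+253+4+100+173+171 = 1122; mod 256 = 98 → 62.
Outer input = (K'⊕opad) ∥ inner = 38 2a 37 37 33 ∥ 62.
Outer hash (tag): sum = 56+42+55+55+51+98 = 357; mod 256 = 101 → 65.

65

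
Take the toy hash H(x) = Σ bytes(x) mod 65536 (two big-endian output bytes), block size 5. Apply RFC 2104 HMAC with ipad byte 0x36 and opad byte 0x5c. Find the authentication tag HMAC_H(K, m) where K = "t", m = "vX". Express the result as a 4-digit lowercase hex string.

0281

Key "t" = 74 is 1 byte ≤ B = 5; zero-pad to 5 bytes: K' = 74 00 00 00 00.
K' ⊕ ipad = 42 36 36 36 36.  K' ⊕ opad = 28 5c 5c 5c 5c.
Inner input = (K'⊕ipad) ∥ m = 42 36 36 36 36 ∥ 76 58.
Inner hash: sum = 66+54+54+54+54+118+88 = 488 → 01 e8.
Outer input = (K'⊕opad) ∥ inner = 28 5c 5c 5c 5c ∥ 01 e8.
Outer hash (tag): sum = 40+92+92+92+92+1+232 = 641 → 02 81.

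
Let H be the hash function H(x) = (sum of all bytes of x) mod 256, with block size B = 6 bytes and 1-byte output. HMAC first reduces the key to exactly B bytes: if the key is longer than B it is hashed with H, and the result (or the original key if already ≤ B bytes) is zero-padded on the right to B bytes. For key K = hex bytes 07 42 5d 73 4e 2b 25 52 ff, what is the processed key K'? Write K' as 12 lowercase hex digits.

080000000000

|K| = 9 > B = 6, so first hash the key.
H(K): sum = 7+66+93+115+78+43+37+82+255 = 776; mod 256 = 8 → 08.
Zero-pad H(K) = 08 to 6 bytes: K' = 08 00 00 00 00 00.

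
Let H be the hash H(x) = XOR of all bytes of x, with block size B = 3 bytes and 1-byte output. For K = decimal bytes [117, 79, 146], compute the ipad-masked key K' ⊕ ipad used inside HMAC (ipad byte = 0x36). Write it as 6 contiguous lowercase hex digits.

4379a4

Key decimal bytes [117, 79, 146] = 75 4f 92 is exactly B = 3 bytes: K' = 75 4f 92.
XOR each byte with 0x36: 75⊕36=43, 4f⊕36=79, 92⊕36=a4.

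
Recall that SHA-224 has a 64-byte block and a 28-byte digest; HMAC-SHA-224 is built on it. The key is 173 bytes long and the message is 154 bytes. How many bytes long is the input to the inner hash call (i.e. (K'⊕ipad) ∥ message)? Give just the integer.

218

Key is 173 > 64 bytes, so it is hashed to 28 bytes then zero-padded to 64: |K'| = 64.
Inner input = (K'⊕ipad) ∥ m → 64 + 154 = 218 bytes.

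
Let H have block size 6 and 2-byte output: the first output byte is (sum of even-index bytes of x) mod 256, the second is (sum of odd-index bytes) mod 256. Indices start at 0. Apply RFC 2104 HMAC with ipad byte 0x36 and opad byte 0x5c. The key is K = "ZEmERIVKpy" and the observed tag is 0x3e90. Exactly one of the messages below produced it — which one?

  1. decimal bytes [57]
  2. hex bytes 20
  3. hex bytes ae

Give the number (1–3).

Key "ZEmERIVKpy" = 5a 45 6d 45 52 49 56 4b 70 79 is 10 bytes > B = 6, so hash it first: H(key) = df 97, then zero-pad to 6 bytes: K' = df 97 00 00 00 00.
K' ⊕ ipad = e9 a1 36 36 36 36; K' ⊕ opad = 83 cb 5c 5c 5c 5c.
m1: inner = H(e9 a1 36 36 36 36 39) = 8e 0d; tag = H(83 cb 5c 5c 5c 5c 8e 0d) = c990
m2: inner = H(e9 a1 36 36 36 36 20) = 75 0d; tag = H(83 cb 5c 5c 5c 5c 75 0d) = b090
m3: inner = H(e9 a1 36 36 36 36 ae) = 03 0d; tag = H(83 cb 5c 5c 5c 5c 03 0d) = 3e90 ← matches

3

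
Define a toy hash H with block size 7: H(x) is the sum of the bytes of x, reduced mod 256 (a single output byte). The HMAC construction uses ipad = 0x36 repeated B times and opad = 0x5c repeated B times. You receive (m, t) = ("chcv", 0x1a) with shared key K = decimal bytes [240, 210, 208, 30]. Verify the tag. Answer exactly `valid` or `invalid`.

valid

Key decimal bytes [240, 210, 208, 30] = f0 d2 d0 1e is 4 bytes ≤ B = 7; zero-pad to 7 bytes: K' = f0 d2 d0 1e 00 00 00.
K' ⊕ ipad = c6 e4 e6 28 36 36 36; K' ⊕ opad = ac 8e 8c 42 5c 5c 5c.
Inner hash: sum = 198+228+230+40+54+54+54+99+104+99+118 = 1278; mod 256 = 254 → fe.
Outer hash (recomputed tag): sum = 172+142+140+66+92+92+92+254 = 1050; mod 256 = 26 → 1a.
Recomputed tag = 1a; claimed = 1a → match.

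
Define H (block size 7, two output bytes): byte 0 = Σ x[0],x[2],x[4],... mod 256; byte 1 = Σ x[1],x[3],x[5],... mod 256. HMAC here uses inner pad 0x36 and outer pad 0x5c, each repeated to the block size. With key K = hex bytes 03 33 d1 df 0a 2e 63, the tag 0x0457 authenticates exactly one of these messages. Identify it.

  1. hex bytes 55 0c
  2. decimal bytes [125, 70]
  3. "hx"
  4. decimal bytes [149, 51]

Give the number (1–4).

2

Key hex bytes 03 33 d1 df 0a 2e 63 is exactly B = 7 bytes: K' = 03 33 d1 df 0a 2e 63.
K' ⊕ ipad = 35 05 e7 e9 3c 18 55; K' ⊕ opad = 5f 6f 8d 83 56 72 3f.
m1: inner = H(35 05 e7 e9 3c 18 55 55 0c) = b9 5b; tag = H(5f 6f 8d 83 56 72 3f b9 5b) = dc1d
m2: inner = H(35 05 e7 e9 3c 18 55 7d 46) = f3 83; tag = H(5f 6f 8d 83 56 72 3f f3 83) = 0457 ← matches
m3: inner = H(35 05 e7 e9 3c 18 55 68 78) = 25 6e; tag = H(5f 6f 8d 83 56 72 3f 25 6e) = ef89
m4: inner = H(35 05 e7 e9 3c 18 55 95 33) = e0 9b; tag = H(5f 6f 8d 83 56 72 3f e0 9b) = 1c44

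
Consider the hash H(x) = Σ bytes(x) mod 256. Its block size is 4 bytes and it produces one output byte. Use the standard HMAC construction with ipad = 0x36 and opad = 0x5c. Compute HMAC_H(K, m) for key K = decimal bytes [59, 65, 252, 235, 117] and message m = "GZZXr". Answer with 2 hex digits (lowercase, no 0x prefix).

Key decimal bytes [59, 65, 252, 235, 117] = 3b 41 fc eb 75 is 5 bytes > B = 4, so hash it first: H(key) = d8, then zero-pad to 4 bytes: K' = d8 00 00 00.
K' ⊕ ipad = ee 36 36 36.  K' ⊕ opad = 84 5c 5c 5c.
Inner input = (K'⊕ipad) ∥ m = ee 36 36 36 ∥ 47 5a 5a 58 72.
Inner hash: sum = 238+54+54+54+71+90+90+88+114 = 853; mod 256 = 85 → 55.
Outer input = (K'⊕opad) ∥ inner = 84 5c 5c 5c ∥ 55.
Outer hash (tag): sum = 132+92+92+92+85 = 493; mod 256 = 237 → ed.

ed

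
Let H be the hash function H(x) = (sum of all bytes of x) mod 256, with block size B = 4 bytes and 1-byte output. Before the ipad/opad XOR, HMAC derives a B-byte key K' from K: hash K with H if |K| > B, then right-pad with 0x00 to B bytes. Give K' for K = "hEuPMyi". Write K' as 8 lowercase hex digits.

a1000000

|K| = 7 > B = 4, so first hash the key.
H(K): sum = 104+69+117+80+77+121+105 = 673; mod 256 = 161 → a1.
Zero-pad H(K) = a1 to 4 bytes: K' = a1 00 00 00.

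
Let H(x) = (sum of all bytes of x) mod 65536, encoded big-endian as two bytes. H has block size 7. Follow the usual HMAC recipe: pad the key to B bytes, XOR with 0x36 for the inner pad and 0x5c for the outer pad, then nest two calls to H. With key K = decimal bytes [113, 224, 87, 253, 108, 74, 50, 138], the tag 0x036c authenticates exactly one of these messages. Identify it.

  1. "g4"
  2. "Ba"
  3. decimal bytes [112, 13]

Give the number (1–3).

Key decimal bytes [113, 224, 87, 253, 108, 74, 50, 138] = 71 e0 57 fd 6c 4a 32 8a is 8 bytes > B = 7, so hash it first: H(key) = 04 17, then zero-pad to 7 bytes: K' = 04 17 00 00 00 00 00.
K' ⊕ ipad = 32 21 36 36 36 36 36; K' ⊕ opad = 58 4b 5c 5c 5c 5c 5c.
m1: inner = H(32 21 36 36 36 36 36 67 34) = 01 fc; tag = H(58 4b 5c 5c 5c 5c 5c 01 fc) = 036c ← matches
m2: inner = H(32 21 36 36 36 36 36 42 61) = 02 04; tag = H(58 4b 5c 5c 5c 5c 5c 02 04) = 0275
m3: inner = H(32 21 36 36 36 36 36 70 0d) = 01 de; tag = H(58 4b 5c 5c 5c 5c 5c 01 de) = 034e

1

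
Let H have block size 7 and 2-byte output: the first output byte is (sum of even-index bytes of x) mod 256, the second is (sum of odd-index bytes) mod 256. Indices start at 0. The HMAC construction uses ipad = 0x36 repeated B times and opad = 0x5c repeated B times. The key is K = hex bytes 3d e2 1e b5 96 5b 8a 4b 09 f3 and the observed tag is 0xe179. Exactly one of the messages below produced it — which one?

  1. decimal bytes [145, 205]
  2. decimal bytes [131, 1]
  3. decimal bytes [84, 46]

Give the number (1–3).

2

Key hex bytes 3d e2 1e b5 96 5b 8a 4b 09 f3 is 10 bytes > B = 7, so hash it first: H(key) = 84 30, then zero-pad to 7 bytes: K' = 84 30 00 00 00 00 00.
K' ⊕ ipad = b2 06 36 36 36 36 36; K' ⊕ opad = d8 6c 5c 5c 5c 5c 5c.
m1: inner = H(b2 06 36 36 36 36 36 91 cd) = 21 03; tag = H(d8 6c 5c 5c 5c 5c 5c 21 03) = ef45
m2: inner = H(b2 06 36 36 36 36 36 83 01) = 55 f5; tag = H(d8 6c 5c 5c 5c 5c 5c 55 f5) = e179 ← matches
m3: inner = H(b2 06 36 36 36 36 36 54 2e) = 82 c6; tag = H(d8 6c 5c 5c 5c 5c 5c 82 c6) = b2a6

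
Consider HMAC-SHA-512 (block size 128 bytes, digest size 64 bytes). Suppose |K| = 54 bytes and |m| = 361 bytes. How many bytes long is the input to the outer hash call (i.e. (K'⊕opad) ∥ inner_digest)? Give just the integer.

Key is 54 ≤ 128 bytes, zero-padded: |K'| = 128.
Outer input = (K'⊕opad) ∥ H(inner) → 128 + 64 = 192 bytes.

192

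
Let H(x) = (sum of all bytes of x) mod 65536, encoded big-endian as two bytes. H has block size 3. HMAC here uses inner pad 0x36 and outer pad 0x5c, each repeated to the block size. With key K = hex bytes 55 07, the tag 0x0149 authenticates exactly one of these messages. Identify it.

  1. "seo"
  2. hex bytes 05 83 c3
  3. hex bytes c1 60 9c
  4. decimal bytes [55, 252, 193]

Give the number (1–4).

Key hex bytes 55 07 is 2 bytes ≤ B = 3; zero-pad to 3 bytes: K' = 55 07 00.
K' ⊕ ipad = 63 31 36; K' ⊕ opad = 09 5b 5c.
m1: inner = H(63 31 36 73 65 6f) = 02 11; tag = H(09 5b 5c 02 11) = 00d3
m2: inner = H(63 31 36 05 83 c3) = 02 15; tag = H(09 5b 5c 02 15) = 00d7
m3: inner = H(63 31 36 c1 60 9c) = 02 87; tag = H(09 5b 5c 02 87) = 0149 ← matches
m4: inner = H(63 31 36 37 fc c1) = 02 be; tag = H(09 5b 5c 02 be) = 0180

3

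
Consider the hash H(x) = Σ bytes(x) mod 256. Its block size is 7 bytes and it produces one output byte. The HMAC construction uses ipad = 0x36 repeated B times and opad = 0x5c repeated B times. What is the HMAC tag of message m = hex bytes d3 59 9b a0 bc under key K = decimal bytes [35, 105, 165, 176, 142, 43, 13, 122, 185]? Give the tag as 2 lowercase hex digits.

01

Key decimal bytes [35, 105, 165, 176, 142, 43, 13, 122, 185] = 23 69 a5 b0 8e 2b 0d 7a b9 is 9 bytes > B = 7, so hash it first: H(key) = da, then zero-pad to 7 bytes: K' = da 00 00 00 00 00 00.
K' ⊕ ipad = ec 36 36 36 36 36 36.  K' ⊕ opad = 86 5c 5c 5c 5c 5c 5c.
Inner input = (K'⊕ipad) ∥ m = ec 36 36 36 36 36 36 ∥ d3 59 9b a0 bc.
Inner hash: sum = 236+54+54+54+54+54+54+211+89+155+160+188 = 1363; mod 256 = 83 → 53.
Outer input = (K'⊕opad) ∥ inner = 86 5c 5c 5c 5c 5c 5c ∥ 53.
Outer hash (tag): sum = 134+92+92+92+92+92+92+83 = 769; mod 256 = 1 → 01.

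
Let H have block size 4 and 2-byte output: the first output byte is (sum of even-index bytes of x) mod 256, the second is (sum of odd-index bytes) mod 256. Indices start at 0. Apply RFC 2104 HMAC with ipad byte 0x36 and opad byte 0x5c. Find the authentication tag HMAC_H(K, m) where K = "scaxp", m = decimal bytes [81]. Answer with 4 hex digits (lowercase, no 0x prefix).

Key "scaxp" = 73 63 61 78 70 is 5 bytes > B = 4, so hash it first: H(key) = 44 db, then zero-pad to 4 bytes: K' = 44 db 00 00.
K' ⊕ ipad = 72 ed 36 36.  K' ⊕ opad = 18 87 5c 5c.
Inner input = (K'⊕ipad) ∥ m = 72 ed 36 36 ∥ 51.
Inner hash: even-index sum = 249 mod 256 = 249; odd-index sum = 291 mod 256 = 35 → f9 23.
Outer input = (K'⊕opad) ∥ inner = 18 87 5c 5c ∥ f9 23.
Outer hash (tag): even-index sum = 365 mod 256 = 109; odd-index sum = 262 mod 256 = 6 → 6d 06.

6d06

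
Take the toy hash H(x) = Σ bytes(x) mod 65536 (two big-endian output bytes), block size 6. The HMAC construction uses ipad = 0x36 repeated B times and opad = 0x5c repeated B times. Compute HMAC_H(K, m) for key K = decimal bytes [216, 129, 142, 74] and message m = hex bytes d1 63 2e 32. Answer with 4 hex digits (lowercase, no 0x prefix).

Key decimal bytes [216, 129, 142, 74] = d8 81 8e 4a is 4 bytes ≤ B = 6; zero-pad to 6 bytes: K' = d8 81 8e 4a 00 00.
K' ⊕ ipad = ee b7 b8 7c 36 36.  K' ⊕ opad = 84 dd d2 16 5c 5c.
Inner input = (K'⊕ipad) ∥ m = ee b7 b8 7c 36 36 ∥ d1 63 2e 32.
Inner hash: sum = 238+183+184+124+54+54+209+99+46+50 = 1241 → 04 d9.
Outer input = (K'⊕opad) ∥ inner = 84 dd d2 16 5c 5c ∥ 04 d9.
Outer hash (tag): sum = 132+221+210+22+92+92+4+217 = 990 → 03 de.

03de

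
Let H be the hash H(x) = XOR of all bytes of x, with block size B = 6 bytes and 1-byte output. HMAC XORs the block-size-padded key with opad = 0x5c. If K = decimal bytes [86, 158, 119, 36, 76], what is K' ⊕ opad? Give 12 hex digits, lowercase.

Key decimal bytes [86, 158, 119, 36, 76] = 56 9e 77 24 4c is 5 bytes ≤ B = 6; zero-pad to 6 bytes: K' = 56 9e 77 24 4c 00.
XOR each byte with 0x5c: 56⊕5c=0a, 9e⊕5c=c2, 77⊕5c=2b, 24⊕5c=78, 4c⊕5c=10, 00⊕5c=5c.

0ac22b78105c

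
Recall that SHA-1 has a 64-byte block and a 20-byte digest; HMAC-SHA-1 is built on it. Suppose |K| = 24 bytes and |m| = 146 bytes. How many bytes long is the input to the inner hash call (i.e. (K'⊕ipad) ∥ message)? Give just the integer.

Key is 24 ≤ 64 bytes, zero-padded: |K'| = 64.
Inner input = (K'⊕ipad) ∥ m → 64 + 146 = 210 bytes.

210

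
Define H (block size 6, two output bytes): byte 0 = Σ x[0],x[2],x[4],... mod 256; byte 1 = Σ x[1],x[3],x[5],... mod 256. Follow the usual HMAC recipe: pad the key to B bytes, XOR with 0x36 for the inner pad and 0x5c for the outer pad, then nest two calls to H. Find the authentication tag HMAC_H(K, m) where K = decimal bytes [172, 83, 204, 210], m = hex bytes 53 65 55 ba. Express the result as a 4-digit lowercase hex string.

4e97

Key decimal bytes [172, 83, 204, 210] = ac 53 cc d2 is 4 bytes ≤ B = 6; zero-pad to 6 bytes: K' = ac 53 cc d2 00 00.
K' ⊕ ipad = 9a 65 fa e4 36 36.  K' ⊕ opad = f0 0f 90 8e 5c 5c.
Inner input = (K'⊕ipad) ∥ m = 9a 65 fa e4 36 36 ∥ 53 65 55 ba.
Inner hash: even-index sum = 626 mod 256 = 114; odd-index sum = 670 mod 256 = 158 → 72 9e.
Outer input = (K'⊕opad) ∥ inner = f0 0f 90 8e 5c 5c ∥ 72 9e.
Outer hash (tag): even-index sum = 590 mod 256 = 78; odd-index sum = 407 mod 256 = 151 → 4e 97.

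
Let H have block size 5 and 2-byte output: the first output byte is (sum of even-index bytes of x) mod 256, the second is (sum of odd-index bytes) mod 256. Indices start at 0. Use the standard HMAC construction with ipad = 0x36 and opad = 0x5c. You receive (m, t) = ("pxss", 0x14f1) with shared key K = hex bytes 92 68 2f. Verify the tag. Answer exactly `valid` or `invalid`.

invalid

Key hex bytes 92 68 2f is 3 bytes ≤ B = 5; zero-pad to 5 bytes: K' = 92 68 2f 00 00.
K' ⊕ ipad = a4 5e 19 36 36; K' ⊕ opad = ce 34 73 5c 5c.
Inner hash: even-index sum = 478 mod 256 = 222; odd-index sum = 375 mod 256 = 119 → de 77.
Outer hash (recomputed tag): even-index sum = 532 mod 256 = 20; odd-index sum = 366 mod 256 = 110 → 14 6e.
Recomputed tag = 146e; claimed = 14f1 → mismatch.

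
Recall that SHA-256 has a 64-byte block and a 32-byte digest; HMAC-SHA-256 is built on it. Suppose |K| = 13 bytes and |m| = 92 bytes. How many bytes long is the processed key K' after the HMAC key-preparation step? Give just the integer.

64

Key is 13 ≤ 64 bytes, zero-padded: |K'| = 64.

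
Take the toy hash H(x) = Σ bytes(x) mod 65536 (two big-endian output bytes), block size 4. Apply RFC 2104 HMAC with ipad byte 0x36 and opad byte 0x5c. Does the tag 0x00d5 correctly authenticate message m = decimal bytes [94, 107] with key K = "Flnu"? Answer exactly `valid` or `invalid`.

Key "Flnu" = 46 6c 6e 75 is exactly B = 4 bytes: K' = 46 6c 6e 75.
K' ⊕ ipad = 70 5a 58 43; K' ⊕ opad = 1a 30 32 29.
Inner hash: sum = 112+90+88+67+94+107 = 558 → 02 2e.
Outer hash (recomputed tag): sum = 26+48+50+41+2+46 = 213 → 00 d5.
Recomputed tag = 00d5; claimed = 00d5 → match.

valid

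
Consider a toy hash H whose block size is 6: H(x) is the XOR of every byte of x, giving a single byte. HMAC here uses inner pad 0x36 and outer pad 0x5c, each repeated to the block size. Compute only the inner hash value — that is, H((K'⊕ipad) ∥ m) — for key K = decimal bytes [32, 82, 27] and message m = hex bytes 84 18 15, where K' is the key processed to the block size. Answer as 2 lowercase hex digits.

e0

Key decimal bytes [32, 82, 27] = 20 52 1b is 3 bytes ≤ B = 6; zero-pad to 6 bytes: K' = 20 52 1b 00 00 00.
K' ⊕ ipad = 16 64 2d 36 36 36.
Inner input = 16 64 2d 36 36 36 ∥ 84 18 15.
Inner hash: XOR 16⊕64⊕2d⊕36⊕36⊕36⊕84⊕18⊕15 = e0.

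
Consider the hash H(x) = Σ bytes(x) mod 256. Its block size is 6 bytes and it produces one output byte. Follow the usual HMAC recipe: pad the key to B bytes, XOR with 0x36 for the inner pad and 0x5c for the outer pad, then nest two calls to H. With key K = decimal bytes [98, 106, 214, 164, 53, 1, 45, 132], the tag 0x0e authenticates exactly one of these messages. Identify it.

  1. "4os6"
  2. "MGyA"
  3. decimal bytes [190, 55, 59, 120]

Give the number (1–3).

Key decimal bytes [98, 106, 214, 164, 53, 1, 45, 132] = 62 6a d6 a4 35 01 2d 84 is 8 bytes > B = 6, so hash it first: H(key) = 2d, then zero-pad to 6 bytes: K' = 2d 00 00 00 00 00.
K' ⊕ ipad = 1b 36 36 36 36 36; K' ⊕ opad = 71 5c 5c 5c 5c 5c.
m1: inner = H(1b 36 36 36 36 36 34 6f 73 36) = 75; tag = H(71 5c 5c 5c 5c 5c 75) = b2
m2: inner = H(1b 36 36 36 36 36 4d 47 79 41) = 77; tag = H(71 5c 5c 5c 5c 5c 77) = b4
m3: inner = H(1b 36 36 36 36 36 be 37 3b 78) = d1; tag = H(71 5c 5c 5c 5c 5c d1) = 0e ← matches

3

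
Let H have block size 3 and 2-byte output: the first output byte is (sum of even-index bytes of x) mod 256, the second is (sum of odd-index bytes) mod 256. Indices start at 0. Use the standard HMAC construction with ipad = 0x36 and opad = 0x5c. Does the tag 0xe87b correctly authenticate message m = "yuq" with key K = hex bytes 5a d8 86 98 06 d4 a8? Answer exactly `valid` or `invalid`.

Key hex bytes 5a d8 86 98 06 d4 a8 is 7 bytes > B = 3, so hash it first: H(key) = 8e 44, then zero-pad to 3 bytes: K' = 8e 44 00.
K' ⊕ ipad = b8 72 36; K' ⊕ opad = d2 18 5c.
Inner hash: even-index sum = 355 mod 256 = 99; odd-index sum = 348 mod 256 = 92 → 63 5c.
Outer hash (recomputed tag): even-index sum = 394 mod 256 = 138; odd-index sum = 123 mod 256 = 123 → 8a 7b.
Recomputed tag = 8a7b; claimed = e87b → mismatch.

invalid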